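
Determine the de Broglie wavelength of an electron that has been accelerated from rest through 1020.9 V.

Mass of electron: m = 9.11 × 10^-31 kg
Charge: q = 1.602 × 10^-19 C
3.84 × 10^-11 m

When a particle is accelerated through voltage V, it gains kinetic energy KE = qV.

The de Broglie wavelength is then λ = h/√(2mqV):

λ = h/√(2mqV)
λ = (6.626 × 10^-34 J·s) / √(2 × 9.11 × 10^-31 kg × 1.602 × 10^-19 C × 1020.9 V)
λ = 3.84 × 10^-11 m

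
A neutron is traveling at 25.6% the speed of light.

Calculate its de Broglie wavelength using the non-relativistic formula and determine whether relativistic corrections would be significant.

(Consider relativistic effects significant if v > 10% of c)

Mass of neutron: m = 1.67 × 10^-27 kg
Yes, relativistic corrections are needed.

Using the non-relativistic de Broglie formula λ = h/(mv):

v = 25.6% × c = 7.675 × 10^7 m/s

λ = h/(mv)
λ = (6.626 × 10^-34 J·s) / (1.67 × 10^-27 kg × 7.675 × 10^7 m/s)
λ = 5.17 × 10^-15 m

Since v = 25.6% of c > 10% of c, relativistic corrections ARE significant and the actual wavelength would differ from this non-relativistic estimate.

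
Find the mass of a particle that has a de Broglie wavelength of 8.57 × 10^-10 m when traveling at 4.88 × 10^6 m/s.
1.58 × 10^-31 kg

From the de Broglie relation λ = h/(mv), we solve for m:

m = h/(λv)
m = (6.626 × 10^-34 J·s) / (8.57 × 10^-10 m × 4.88 × 10^6 m/s)
m = 1.58 × 10^-31 kg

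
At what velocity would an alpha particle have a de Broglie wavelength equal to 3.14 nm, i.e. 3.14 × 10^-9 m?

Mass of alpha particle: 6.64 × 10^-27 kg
3.18 × 10^1 m/s

From λ = h/(mv), solve for v:

v = h/(mλ)
v = (6.626 × 10^-34 J·s) / (6.64 × 10^-27 kg × 3.14 × 10^-9 m)
v = 3.18 × 10^1 m/s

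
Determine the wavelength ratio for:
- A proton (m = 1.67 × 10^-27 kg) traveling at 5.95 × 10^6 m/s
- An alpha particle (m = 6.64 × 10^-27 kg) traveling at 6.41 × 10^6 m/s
λ₁/λ₂ = 4.28

Using λ = h/(mv):

λ₁ = h/(m₁v₁) = 6.67 × 10^-14 m
λ₂ = h/(m₂v₂) = 1.56 × 10^-14 m

Ratio λ₁/λ₂ = (m₂v₂)/(m₁v₁)
         = (6.64 × 10^-27 kg × 6.41 × 10^6 m/s) / (1.67 × 10^-27 kg × 5.95 × 10^6 m/s)
         = 4.28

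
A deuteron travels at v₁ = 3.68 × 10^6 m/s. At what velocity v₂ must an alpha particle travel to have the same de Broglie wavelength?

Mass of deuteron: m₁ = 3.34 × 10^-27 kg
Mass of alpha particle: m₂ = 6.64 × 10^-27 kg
v₂ = 1.85 × 10^6 m/s

For equal de Broglie wavelengths: λ₁ = λ₂

h/(m₁v₁) = h/(m₂v₂)
m₁v₁ = m₂v₂
v₂ = v₁ · (m₁/m₂)

v₂ = 3.68 × 10^6 m/s × (3.34 × 10^-27 kg / 6.64 × 10^-27 kg)
v₂ = 1.85 × 10^6 m/s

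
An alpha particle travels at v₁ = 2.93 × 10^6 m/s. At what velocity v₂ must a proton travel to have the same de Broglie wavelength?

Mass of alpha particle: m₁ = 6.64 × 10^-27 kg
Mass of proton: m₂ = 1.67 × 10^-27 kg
v₂ = 1.16 × 10^7 m/s

For equal de Broglie wavelengths: λ₁ = λ₂

h/(m₁v₁) = h/(m₂v₂)
m₁v₁ = m₂v₂
v₂ = v₁ · (m₁/m₂)

v₂ = 2.93 × 10^6 m/s × (6.64 × 10^-27 kg / 1.67 × 10^-27 kg)
v₂ = 1.16 × 10^7 m/s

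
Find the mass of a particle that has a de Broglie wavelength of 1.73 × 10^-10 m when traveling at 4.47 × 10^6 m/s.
8.57 × 10^-31 kg

From the de Broglie relation λ = h/(mv), we solve for m:

m = h/(λv)
m = (6.626 × 10^-34 J·s) / (1.73 × 10^-10 m × 4.47 × 10^6 m/s)
m = 8.57 × 10^-31 kg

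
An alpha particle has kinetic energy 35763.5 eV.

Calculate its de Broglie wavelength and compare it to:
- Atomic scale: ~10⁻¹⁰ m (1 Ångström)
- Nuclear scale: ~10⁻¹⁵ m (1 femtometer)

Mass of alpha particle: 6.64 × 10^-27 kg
λ = 7.60 × 10^-14 m, which is between nuclear and atomic scales.

Using λ = h/√(2mKE):

KE = 35763.5 eV = 5.730 × 10^-15 J

λ = h/√(2mKE)
λ = (6.626 × 10^-34 J·s) / √(2 × 6.64 × 10^-27 kg × 5.730 × 10^-15 J)
λ = 7.60 × 10^-14 m

Comparison:
- Atomic scale (10⁻¹⁰ m): λ is 0.00076× this size
- Nuclear scale (10⁻¹⁵ m): λ is 76× this size

The wavelength is between nuclear and atomic scales.

This wavelength is appropriate for probing atomic structure but too large for nuclear physics experiments.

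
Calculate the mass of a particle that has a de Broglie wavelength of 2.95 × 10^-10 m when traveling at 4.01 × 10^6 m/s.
5.60 × 10^-31 kg

From the de Broglie relation λ = h/(mv), we solve for m:

m = h/(λv)
m = (6.626 × 10^-34 J·s) / (2.95 × 10^-10 m × 4.01 × 10^6 m/s)
m = 5.60 × 10^-31 kg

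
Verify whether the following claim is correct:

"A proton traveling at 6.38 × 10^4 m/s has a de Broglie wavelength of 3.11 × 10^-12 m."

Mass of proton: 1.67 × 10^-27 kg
False

The claim is incorrect.

Using λ = h/(mv):
λ = (6.626 × 10^-34 J·s) / (1.67 × 10^-27 kg × 6.38 × 10^4 m/s)
λ = 6.22 × 10^-12 m

The actual wavelength differs from the claimed 3.11 × 10^-12 m.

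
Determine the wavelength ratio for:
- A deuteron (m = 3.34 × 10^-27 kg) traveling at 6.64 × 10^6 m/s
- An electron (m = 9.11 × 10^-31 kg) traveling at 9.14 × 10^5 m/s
λ₁/λ₂ = 3.75 × 10^-5

Using λ = h/(mv):

λ₁ = h/(m₁v₁) = 2.99 × 10^-14 m
λ₂ = h/(m₂v₂) = 7.96 × 10^-10 m

Ratio λ₁/λ₂ = (m₂v₂)/(m₁v₁)
         = (9.11 × 10^-31 kg × 9.14 × 10^5 m/s) / (3.34 × 10^-27 kg × 6.64 × 10^6 m/s)
         = 3.75 × 10^-5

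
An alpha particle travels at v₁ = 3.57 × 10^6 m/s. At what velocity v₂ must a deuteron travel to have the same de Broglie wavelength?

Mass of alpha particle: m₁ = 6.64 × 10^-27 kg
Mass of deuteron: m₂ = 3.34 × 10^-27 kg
v₂ = 7.10 × 10^6 m/s

For equal de Broglie wavelengths: λ₁ = λ₂

h/(m₁v₁) = h/(m₂v₂)
m₁v₁ = m₂v₂
v₂ = v₁ · (m₁/m₂)

v₂ = 3.57 × 10^6 m/s × (6.64 × 10^-27 kg / 3.34 × 10^-27 kg)
v₂ = 7.10 × 10^6 m/s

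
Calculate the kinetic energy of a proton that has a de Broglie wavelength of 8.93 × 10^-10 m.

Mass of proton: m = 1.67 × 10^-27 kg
1.65 × 10^-22 J (or 1.03 × 10^-3 eV)

From λ = h/√(2mKE), we solve for KE:

λ² = h²/(2mKE)
KE = h²/(2mλ²)
KE = (6.626 × 10^-34 J·s)² / (2 × 1.67 × 10^-27 kg × (8.93 × 10^-10 m)²)
KE = 1.65 × 10^-22 J
KE = 1.03 × 10^-3 eV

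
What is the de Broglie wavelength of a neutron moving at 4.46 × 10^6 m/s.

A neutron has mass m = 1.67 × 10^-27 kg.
8.90 × 10^-14 m

Using the de Broglie relation λ = h/(mv):

λ = h/(mv)
λ = (6.626 × 10^-34 J·s) / (1.67 × 10^-27 kg × 4.46 × 10^6 m/s)
λ = 8.90 × 10^-14 m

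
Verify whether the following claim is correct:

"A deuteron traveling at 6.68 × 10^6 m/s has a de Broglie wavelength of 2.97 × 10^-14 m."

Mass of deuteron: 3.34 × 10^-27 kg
True

The claim is correct.

Using λ = h/(mv):
λ = (6.626 × 10^-34 J·s) / (3.34 × 10^-27 kg × 6.68 × 10^6 m/s)
λ = 2.97 × 10^-14 m

This matches the claimed value.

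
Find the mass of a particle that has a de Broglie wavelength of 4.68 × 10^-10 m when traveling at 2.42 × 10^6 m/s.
5.85 × 10^-31 kg

From the de Broglie relation λ = h/(mv), we solve for m:

m = h/(λv)
m = (6.626 × 10^-34 J·s) / (4.68 × 10^-10 m × 2.42 × 10^6 m/s)
m = 5.85 × 10^-31 kg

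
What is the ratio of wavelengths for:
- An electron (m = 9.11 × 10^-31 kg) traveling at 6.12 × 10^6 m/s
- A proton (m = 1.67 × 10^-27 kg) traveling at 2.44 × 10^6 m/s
λ₁/λ₂ = 731

Using λ = h/(mv):

λ₁ = h/(m₁v₁) = 1.19 × 10^-10 m
λ₂ = h/(m₂v₂) = 1.63 × 10^-13 m

Ratio λ₁/λ₂ = (m₂v₂)/(m₁v₁)
         = (1.67 × 10^-27 kg × 2.44 × 10^6 m/s) / (9.11 × 10^-31 kg × 6.12 × 10^6 m/s)
         = 731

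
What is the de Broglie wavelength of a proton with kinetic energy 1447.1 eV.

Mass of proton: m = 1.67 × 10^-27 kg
7.53 × 10^-13 m

Using λ = h/√(2mKE):

First convert KE to Joules: KE = 1447.1 eV = 2.319 × 10^-16 J

λ = h/√(2mKE)
λ = (6.626 × 10^-34 J·s) / √(2 × 1.67 × 10^-27 kg × 2.319 × 10^-16 J)
λ = 7.53 × 10^-13 m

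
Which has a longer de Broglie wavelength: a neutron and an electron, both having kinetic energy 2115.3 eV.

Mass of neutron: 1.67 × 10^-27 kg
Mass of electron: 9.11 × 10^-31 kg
The electron has the longer wavelength.

Using λ = h/√(2mKE):

For neutron: λ₁ = h/√(2m₁KE) = 6.23 × 10^-13 m
For electron: λ₂ = h/√(2m₂KE) = 2.67 × 10^-11 m

Since λ ∝ 1/√m at constant kinetic energy, the lighter particle has the longer wavelength.

The electron has the longer de Broglie wavelength.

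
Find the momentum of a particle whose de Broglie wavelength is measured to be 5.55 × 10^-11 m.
1.19 × 10^-23 kg·m/s

From the de Broglie relation λ = h/p, we solve for p:

p = h/λ
p = (6.626 × 10^-34 J·s) / (5.55 × 10^-11 m)
p = 1.19 × 10^-23 kg·m/s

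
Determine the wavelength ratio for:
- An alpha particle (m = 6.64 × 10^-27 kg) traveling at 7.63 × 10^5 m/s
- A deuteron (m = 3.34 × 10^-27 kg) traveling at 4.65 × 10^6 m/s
λ₁/λ₂ = 3.07

Using λ = h/(mv):

λ₁ = h/(m₁v₁) = 1.31 × 10^-13 m
λ₂ = h/(m₂v₂) = 4.27 × 10^-14 m

Ratio λ₁/λ₂ = (m₂v₂)/(m₁v₁)
         = (3.34 × 10^-27 kg × 4.65 × 10^6 m/s) / (6.64 × 10^-27 kg × 7.63 × 10^5 m/s)
         = 3.07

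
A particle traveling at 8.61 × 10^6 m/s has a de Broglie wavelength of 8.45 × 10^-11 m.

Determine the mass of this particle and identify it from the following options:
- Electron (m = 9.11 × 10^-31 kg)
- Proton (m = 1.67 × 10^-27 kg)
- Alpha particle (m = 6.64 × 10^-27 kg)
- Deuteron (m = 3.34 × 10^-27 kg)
The particle is an electron.

From λ = h/(mv), solve for mass:

m = h/(λv)
m = (6.626 × 10^-34 J·s) / (8.45 × 10^-11 m × 8.61 × 10^6 m/s)
m = 9.11 × 10^-31 kg

Comparing with the listed masses, this is closest to an electron.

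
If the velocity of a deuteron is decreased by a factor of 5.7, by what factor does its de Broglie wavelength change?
The wavelength increases by a factor of 5.7.

From λ = h/(mv), the wavelength is inversely proportional to velocity:

λ ∝ 1/v

If v → v/5.7, then λ → 5.7λ

When velocity is decreased by a factor of 5.7, the wavelength increases by a factor of 5.7.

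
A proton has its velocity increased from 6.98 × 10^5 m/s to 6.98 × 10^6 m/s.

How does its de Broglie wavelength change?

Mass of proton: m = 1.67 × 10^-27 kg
The wavelength decreases by a factor of 10.

Using λ = h/(mv):

Initial wavelength: λ₁ = h/(mv₁) = 5.68 × 10^-13 m
Final wavelength: λ₂ = h/(mv₂) = 5.68 × 10^-14 m

Since λ ∝ 1/v, when velocity increases by a factor of 10, the wavelength decreases by a factor of 10.

λ₂/λ₁ = v₁/v₂ = 1/10

The wavelength decreases by a factor of 10.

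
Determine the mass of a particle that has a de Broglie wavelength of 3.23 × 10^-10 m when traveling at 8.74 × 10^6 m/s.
2.35 × 10^-31 kg

From the de Broglie relation λ = h/(mv), we solve for m:

m = h/(λv)
m = (6.626 × 10^-34 J·s) / (3.23 × 10^-10 m × 8.74 × 10^6 m/s)
m = 2.35 × 10^-31 kg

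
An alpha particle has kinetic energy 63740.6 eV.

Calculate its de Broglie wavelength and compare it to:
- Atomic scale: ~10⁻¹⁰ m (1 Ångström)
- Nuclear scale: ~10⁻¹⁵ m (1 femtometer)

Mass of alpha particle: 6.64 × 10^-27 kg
λ = 5.69 × 10^-14 m, which is between nuclear and atomic scales.

Using λ = h/√(2mKE):

KE = 63740.6 eV = 1.021 × 10^-14 J

λ = h/√(2mKE)
λ = (6.626 × 10^-34 J·s) / √(2 × 6.64 × 10^-27 kg × 1.021 × 10^-14 J)
λ = 5.69 × 10^-14 m

Comparison:
- Atomic scale (10⁻¹⁰ m): λ is 0.00057× this size
- Nuclear scale (10⁻¹⁵ m): λ is 57× this size

The wavelength is between nuclear and atomic scales.

This wavelength is appropriate for probing atomic structure but too large for nuclear physics experiments.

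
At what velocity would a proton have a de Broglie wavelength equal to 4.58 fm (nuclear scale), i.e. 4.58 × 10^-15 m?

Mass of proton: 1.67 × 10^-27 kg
8.66 × 10^7 m/s

From λ = h/(mv), solve for v:

v = h/(mλ)
v = (6.626 × 10^-34 J·s) / (1.67 × 10^-27 kg × 4.58 × 10^-15 m)
v = 8.66 × 10^7 m/s

Note: This velocity is 28.9% of the speed of light, so relativistic corrections would be needed for a more accurate calculation.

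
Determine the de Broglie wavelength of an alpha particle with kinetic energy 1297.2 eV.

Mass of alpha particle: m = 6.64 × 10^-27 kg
3.99 × 10^-13 m

Using λ = h/√(2mKE):

First convert KE to Joules: KE = 1297.2 eV = 2.078 × 10^-16 J

λ = h/√(2mKE)
λ = (6.626 × 10^-34 J·s) / √(2 × 6.64 × 10^-27 kg × 2.078 × 10^-16 J)
λ = 3.99 × 10^-13 m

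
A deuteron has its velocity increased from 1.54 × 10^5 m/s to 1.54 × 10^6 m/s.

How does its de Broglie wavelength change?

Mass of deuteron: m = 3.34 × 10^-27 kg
The wavelength decreases by a factor of 10.

Using λ = h/(mv):

Initial wavelength: λ₁ = h/(mv₁) = 1.29 × 10^-12 m
Final wavelength: λ₂ = h/(mv₂) = 1.29 × 10^-13 m

Since λ ∝ 1/v, when velocity increases by a factor of 10, the wavelength decreases by a factor of 10.

λ₂/λ₁ = v₁/v₂ = 1/10

The wavelength decreases by a factor of 10.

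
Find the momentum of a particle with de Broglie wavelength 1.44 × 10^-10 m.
4.60 × 10^-24 kg·m/s

From the de Broglie relation λ = h/p, we solve for p:

p = h/λ
p = (6.626 × 10^-34 J·s) / (1.44 × 10^-10 m)
p = 4.60 × 10^-24 kg·m/s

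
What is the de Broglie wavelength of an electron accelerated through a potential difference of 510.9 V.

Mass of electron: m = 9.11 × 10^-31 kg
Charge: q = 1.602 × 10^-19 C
5.43 × 10^-11 m

When a particle is accelerated through voltage V, it gains kinetic energy KE = qV.

The de Broglie wavelength is then λ = h/√(2mqV):

λ = h/√(2mqV)
λ = (6.626 × 10^-34 J·s) / √(2 × 9.11 × 10^-31 kg × 1.602 × 10^-19 C × 510.9 V)
λ = 5.43 × 10^-11 m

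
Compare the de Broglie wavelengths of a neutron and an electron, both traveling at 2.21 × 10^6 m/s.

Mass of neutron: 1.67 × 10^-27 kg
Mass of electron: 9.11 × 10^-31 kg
The electron has the longer wavelength.

Using λ = h/(mv), since both particles have the same velocity, the wavelength depends only on mass.

For neutron: λ₁ = h/(m₁v) = 1.80 × 10^-13 m
For electron: λ₂ = h/(m₂v) = 3.29 × 10^-10 m

Since λ ∝ 1/m at constant velocity, the lighter particle has the longer wavelength.

The electron has the longer de Broglie wavelength.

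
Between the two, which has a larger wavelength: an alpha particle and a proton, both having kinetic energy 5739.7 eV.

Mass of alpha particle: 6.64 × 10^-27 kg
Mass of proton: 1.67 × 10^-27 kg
The proton has the longer wavelength.

Using λ = h/√(2mKE):

For alpha particle: λ₁ = h/√(2m₁KE) = 1.90 × 10^-13 m
For proton: λ₂ = h/√(2m₂KE) = 3.78 × 10^-13 m

Since λ ∝ 1/√m at constant kinetic energy, the lighter particle has the longer wavelength.

The proton has the longer de Broglie wavelength.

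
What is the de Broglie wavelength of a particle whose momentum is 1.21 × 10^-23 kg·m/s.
5.48 × 10^-11 m

Using the de Broglie relation λ = h/p:

λ = h/p
λ = (6.626 × 10^-34 J·s) / (1.21 × 10^-23 kg·m/s)
λ = 5.48 × 10^-11 m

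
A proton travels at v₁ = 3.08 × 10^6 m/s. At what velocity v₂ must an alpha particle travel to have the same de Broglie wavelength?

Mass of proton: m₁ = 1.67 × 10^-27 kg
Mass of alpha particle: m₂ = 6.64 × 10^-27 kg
v₂ = 7.75 × 10^5 m/s

For equal de Broglie wavelengths: λ₁ = λ₂

h/(m₁v₁) = h/(m₂v₂)
m₁v₁ = m₂v₂
v₂ = v₁ · (m₁/m₂)

v₂ = 3.08 × 10^6 m/s × (1.67 × 10^-27 kg / 6.64 × 10^-27 kg)
v₂ = 7.75 × 10^5 m/s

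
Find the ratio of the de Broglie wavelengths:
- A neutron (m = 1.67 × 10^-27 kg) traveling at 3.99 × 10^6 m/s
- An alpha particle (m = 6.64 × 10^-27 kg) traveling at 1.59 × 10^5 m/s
λ₁/λ₂ = 0.158

Using λ = h/(mv):

λ₁ = h/(m₁v₁) = 9.94 × 10^-14 m
λ₂ = h/(m₂v₂) = 6.28 × 10^-13 m

Ratio λ₁/λ₂ = (m₂v₂)/(m₁v₁)
         = (6.64 × 10^-27 kg × 1.59 × 10^5 m/s) / (1.67 × 10^-27 kg × 3.99 × 10^6 m/s)
         = 0.158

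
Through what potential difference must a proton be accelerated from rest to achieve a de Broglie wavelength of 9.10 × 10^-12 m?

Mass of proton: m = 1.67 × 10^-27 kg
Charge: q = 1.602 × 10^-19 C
9.91 V

From λ = h/√(2mqV), we solve for V:

λ² = h²/(2mqV)
V = h²/(2mqλ²)
V = (6.626 × 10^-34 J·s)² / (2 × 1.67 × 10^-27 kg × 1.602 × 10^-19 C × (9.10 × 10^-12 m)²)
V = 9.91 V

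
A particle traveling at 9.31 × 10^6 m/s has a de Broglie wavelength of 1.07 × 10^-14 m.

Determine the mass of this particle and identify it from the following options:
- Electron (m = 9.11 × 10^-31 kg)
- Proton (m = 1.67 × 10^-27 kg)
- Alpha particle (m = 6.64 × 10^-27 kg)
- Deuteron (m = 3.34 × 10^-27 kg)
The particle is an alpha particle.

From λ = h/(mv), solve for mass:

m = h/(λv)
m = (6.626 × 10^-34 J·s) / (1.07 × 10^-14 m × 9.31 × 10^6 m/s)
m = 6.65 × 10^-27 kg

Comparing with the listed masses, this is closest to an alpha particle.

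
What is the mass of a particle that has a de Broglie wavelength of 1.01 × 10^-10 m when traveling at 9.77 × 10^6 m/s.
6.71 × 10^-31 kg

From the de Broglie relation λ = h/(mv), we solve for m:

m = h/(λv)
m = (6.626 × 10^-34 J·s) / (1.01 × 10^-10 m × 9.77 × 10^6 m/s)
m = 6.71 × 10^-31 kg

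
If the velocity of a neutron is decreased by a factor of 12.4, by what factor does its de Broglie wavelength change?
The wavelength increases by a factor of 12.4.

From λ = h/(mv), the wavelength is inversely proportional to velocity:

λ ∝ 1/v

If v → v/12.4, then λ → 12.4λ

When velocity is decreased by a factor of 12.4, the wavelength increases by a factor of 12.4.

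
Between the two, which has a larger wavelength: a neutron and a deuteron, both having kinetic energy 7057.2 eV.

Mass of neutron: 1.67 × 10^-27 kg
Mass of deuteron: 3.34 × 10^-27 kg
The neutron has the longer wavelength.

Using λ = h/√(2mKE):

For neutron: λ₁ = h/√(2m₁KE) = 3.41 × 10^-13 m
For deuteron: λ₂ = h/√(2m₂KE) = 2.41 × 10^-13 m

Since λ ∝ 1/√m at constant kinetic energy, the lighter particle has the longer wavelength.

The neutron has the longer de Broglie wavelength.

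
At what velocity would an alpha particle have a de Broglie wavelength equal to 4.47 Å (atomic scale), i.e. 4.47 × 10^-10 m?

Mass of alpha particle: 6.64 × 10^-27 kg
2.23 × 10^2 m/s

From λ = h/(mv), solve for v:

v = h/(mλ)
v = (6.626 × 10^-34 J·s) / (6.64 × 10^-27 kg × 4.47 × 10^-10 m)
v = 2.23 × 10^2 m/s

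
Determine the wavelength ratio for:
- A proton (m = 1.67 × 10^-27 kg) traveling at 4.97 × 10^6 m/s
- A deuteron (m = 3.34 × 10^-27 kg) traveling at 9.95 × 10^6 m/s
λ₁/λ₂ = 4.00

Using λ = h/(mv):

λ₁ = h/(m₁v₁) = 7.98 × 10^-14 m
λ₂ = h/(m₂v₂) = 1.99 × 10^-14 m

Ratio λ₁/λ₂ = (m₂v₂)/(m₁v₁)
         = (3.34 × 10^-27 kg × 9.95 × 10^6 m/s) / (1.67 × 10^-27 kg × 4.97 × 10^6 m/s)
         = 4.00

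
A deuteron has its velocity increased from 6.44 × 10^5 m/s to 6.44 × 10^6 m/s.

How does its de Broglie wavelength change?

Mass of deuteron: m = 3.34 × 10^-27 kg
The wavelength decreases by a factor of 10.

Using λ = h/(mv):

Initial wavelength: λ₁ = h/(mv₁) = 3.08 × 10^-13 m
Final wavelength: λ₂ = h/(mv₂) = 3.08 × 10^-14 m

Since λ ∝ 1/v, when velocity increases by a factor of 10, the wavelength decreases by a factor of 10.

λ₂/λ₁ = v₁/v₂ = 1/10

The wavelength decreases by a factor of 10.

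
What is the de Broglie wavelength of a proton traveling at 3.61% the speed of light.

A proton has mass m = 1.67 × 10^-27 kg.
3.67 × 10^-14 m

Using the de Broglie relation λ = h/(mv):

v = 3.61% × c = 1.082 × 10^7 m/s

λ = h/(mv)
λ = (6.626 × 10^-34 J·s) / (1.67 × 10^-27 kg × 1.082 × 10^7 m/s)
λ = 3.67 × 10^-14 m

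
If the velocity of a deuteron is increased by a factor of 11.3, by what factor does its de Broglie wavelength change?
The wavelength decreases by a factor of 11.3.

From λ = h/(mv), the wavelength is inversely proportional to velocity:

λ ∝ 1/v

If v → 11.3v, then λ → λ/11.3

When velocity is increased by a factor of 11.3, the wavelength decreases by a factor of 11.3.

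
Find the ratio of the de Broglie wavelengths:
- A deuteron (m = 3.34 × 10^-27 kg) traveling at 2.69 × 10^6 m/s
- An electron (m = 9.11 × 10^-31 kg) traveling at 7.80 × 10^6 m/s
λ₁/λ₂ = 7.91 × 10^-4

Using λ = h/(mv):

λ₁ = h/(m₁v₁) = 7.37 × 10^-14 m
λ₂ = h/(m₂v₂) = 9.32 × 10^-11 m

Ratio λ₁/λ₂ = (m₂v₂)/(m₁v₁)
         = (9.11 × 10^-31 kg × 7.80 × 10^6 m/s) / (3.34 × 10^-27 kg × 2.69 × 10^6 m/s)
         = 7.91 × 10^-4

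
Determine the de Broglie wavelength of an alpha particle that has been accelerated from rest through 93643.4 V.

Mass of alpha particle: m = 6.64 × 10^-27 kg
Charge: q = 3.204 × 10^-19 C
3.32 × 10^-14 m

When a particle is accelerated through voltage V, it gains kinetic energy KE = qV.

The de Broglie wavelength is then λ = h/√(2mqV):

λ = h/√(2mqV)
λ = (6.626 × 10^-34 J·s) / √(2 × 6.64 × 10^-27 kg × 3.204 × 10^-19 C × 93643.4 V)
λ = 3.32 × 10^-14 m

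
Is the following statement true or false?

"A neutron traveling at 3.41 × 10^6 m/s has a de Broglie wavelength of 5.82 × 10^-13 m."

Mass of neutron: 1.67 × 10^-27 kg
False

The claim is incorrect.

Using λ = h/(mv):
λ = (6.626 × 10^-34 J·s) / (1.67 × 10^-27 kg × 3.41 × 10^6 m/s)
λ = 1.16 × 10^-13 m

The actual wavelength differs from the claimed 5.82 × 10^-13 m.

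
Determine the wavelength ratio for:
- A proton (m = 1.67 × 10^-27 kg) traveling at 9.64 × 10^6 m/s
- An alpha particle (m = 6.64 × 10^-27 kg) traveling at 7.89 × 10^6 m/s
λ₁/λ₂ = 3.25

Using λ = h/(mv):

λ₁ = h/(m₁v₁) = 4.12 × 10^-14 m
λ₂ = h/(m₂v₂) = 1.26 × 10^-14 m

Ratio λ₁/λ₂ = (m₂v₂)/(m₁v₁)
         = (6.64 × 10^-27 kg × 7.89 × 10^6 m/s) / (1.67 × 10^-27 kg × 9.64 × 10^6 m/s)
         = 3.25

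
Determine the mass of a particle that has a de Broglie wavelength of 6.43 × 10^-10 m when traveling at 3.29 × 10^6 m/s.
3.13 × 10^-31 kg

From the de Broglie relation λ = h/(mv), we solve for m:

m = h/(λv)
m = (6.626 × 10^-34 J·s) / (6.43 × 10^-10 m × 3.29 × 10^6 m/s)
m = 3.13 × 10^-31 kg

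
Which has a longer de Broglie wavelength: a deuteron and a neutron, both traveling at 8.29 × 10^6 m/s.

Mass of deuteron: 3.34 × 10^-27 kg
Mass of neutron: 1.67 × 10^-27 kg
The neutron has the longer wavelength.

Using λ = h/(mv), since both particles have the same velocity, the wavelength depends only on mass.

For deuteron: λ₁ = h/(m₁v) = 2.39 × 10^-14 m
For neutron: λ₂ = h/(m₂v) = 4.79 × 10^-14 m

Since λ ∝ 1/m at constant velocity, the lighter particle has the longer wavelength.

The neutron has the longer de Broglie wavelength.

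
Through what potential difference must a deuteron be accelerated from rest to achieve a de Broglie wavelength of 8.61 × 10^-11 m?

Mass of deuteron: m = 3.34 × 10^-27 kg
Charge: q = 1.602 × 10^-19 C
5.53 × 10^-2 V

From λ = h/√(2mqV), we solve for V:

λ² = h²/(2mqV)
V = h²/(2mqλ²)
V = (6.626 × 10^-34 J·s)² / (2 × 3.34 × 10^-27 kg × 1.602 × 10^-19 C × (8.61 × 10^-11 m)²)
V = 5.53 × 10^-2 V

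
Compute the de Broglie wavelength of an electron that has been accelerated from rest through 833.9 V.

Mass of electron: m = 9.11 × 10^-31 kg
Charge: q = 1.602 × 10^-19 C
4.25 × 10^-11 m

When a particle is accelerated through voltage V, it gains kinetic energy KE = qV.

The de Broglie wavelength is then λ = h/√(2mqV):

λ = h/√(2mqV)
λ = (6.626 × 10^-34 J·s) / √(2 × 9.11 × 10^-31 kg × 1.602 × 10^-19 C × 833.9 V)
λ = 4.25 × 10^-11 m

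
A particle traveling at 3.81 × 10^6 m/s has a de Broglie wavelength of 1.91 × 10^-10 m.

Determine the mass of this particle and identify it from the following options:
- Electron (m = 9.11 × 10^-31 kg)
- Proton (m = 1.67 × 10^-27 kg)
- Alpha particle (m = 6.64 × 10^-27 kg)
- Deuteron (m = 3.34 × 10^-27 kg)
The particle is an electron.

From λ = h/(mv), solve for mass:

m = h/(λv)
m = (6.626 × 10^-34 J·s) / (1.91 × 10^-10 m × 3.81 × 10^6 m/s)
m = 9.11 × 10^-31 kg

Comparing with the listed masses, this is closest to an electron.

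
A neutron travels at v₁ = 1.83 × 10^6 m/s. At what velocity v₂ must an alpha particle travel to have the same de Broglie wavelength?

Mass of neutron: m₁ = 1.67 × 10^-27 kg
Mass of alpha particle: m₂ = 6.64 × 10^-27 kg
v₂ = 4.60 × 10^5 m/s

For equal de Broglie wavelengths: λ₁ = λ₂

h/(m₁v₁) = h/(m₂v₂)
m₁v₁ = m₂v₂
v₂ = v₁ · (m₁/m₂)

v₂ = 1.83 × 10^6 m/s × (1.67 × 10^-27 kg / 6.64 × 10^-27 kg)
v₂ = 4.60 × 10^5 m/s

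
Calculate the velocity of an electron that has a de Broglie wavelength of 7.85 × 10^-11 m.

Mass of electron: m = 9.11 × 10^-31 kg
9.27 × 10^6 m/s

From the de Broglie relation λ = h/(mv), we solve for v:

v = h/(mλ)
v = (6.626 × 10^-34 J·s) / (9.11 × 10^-31 kg × 7.85 × 10^-11 m)
v = 9.27 × 10^6 m/s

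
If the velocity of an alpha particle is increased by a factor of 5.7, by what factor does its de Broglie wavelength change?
The wavelength decreases by a factor of 5.7.

From λ = h/(mv), the wavelength is inversely proportional to velocity:

λ ∝ 1/v

If v → 5.7v, then λ → λ/5.7

When velocity is increased by a factor of 5.7, the wavelength decreases by a factor of 5.7.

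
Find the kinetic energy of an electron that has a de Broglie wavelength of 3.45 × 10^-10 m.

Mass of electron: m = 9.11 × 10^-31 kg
2.02 × 10^-18 J (or 12.6 eV)

From λ = h/√(2mKE), we solve for KE:

λ² = h²/(2mKE)
KE = h²/(2mλ²)
KE = (6.626 × 10^-34 J·s)² / (2 × 9.11 × 10^-31 kg × (3.45 × 10^-10 m)²)
KE = 2.02 × 10^-18 J
KE = 12.6 eV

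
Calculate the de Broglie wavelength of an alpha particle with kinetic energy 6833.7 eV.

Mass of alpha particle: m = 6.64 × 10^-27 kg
1.74 × 10^-13 m

Using λ = h/√(2mKE):

First convert KE to Joules: KE = 6833.7 eV = 1.095 × 10^-15 J

λ = h/√(2mKE)
λ = (6.626 × 10^-34 J·s) / √(2 × 6.64 × 10^-27 kg × 1.095 × 10^-15 J)
λ = 1.74 × 10^-13 m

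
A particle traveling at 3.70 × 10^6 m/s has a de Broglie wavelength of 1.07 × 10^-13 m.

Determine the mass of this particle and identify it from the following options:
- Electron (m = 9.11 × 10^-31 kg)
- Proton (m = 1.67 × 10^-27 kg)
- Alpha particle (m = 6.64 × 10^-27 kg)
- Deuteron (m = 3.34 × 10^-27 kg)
The particle is a proton.

From λ = h/(mv), solve for mass:

m = h/(λv)
m = (6.626 × 10^-34 J·s) / (1.07 × 10^-13 m × 3.70 × 10^6 m/s)
m = 1.67 × 10^-27 kg

Comparing with the listed masses, this is closest to a proton.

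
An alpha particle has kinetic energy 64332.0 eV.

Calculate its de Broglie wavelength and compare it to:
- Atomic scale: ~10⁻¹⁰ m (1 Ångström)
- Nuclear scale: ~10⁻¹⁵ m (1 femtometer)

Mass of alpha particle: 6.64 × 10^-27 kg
λ = 5.66 × 10^-14 m, which is between nuclear and atomic scales.

Using λ = h/√(2mKE):

KE = 64332.0 eV = 1.031 × 10^-14 J

λ = h/√(2mKE)
λ = (6.626 × 10^-34 J·s) / √(2 × 6.64 × 10^-27 kg × 1.031 × 10^-14 J)
λ = 5.66 × 10^-14 m

Comparison:
- Atomic scale (10⁻¹⁰ m): λ is 0.00057× this size
- Nuclear scale (10⁻¹⁵ m): λ is 57× this size

The wavelength is between nuclear and atomic scales.

This wavelength is appropriate for probing atomic structure but too large for nuclear physics experiments.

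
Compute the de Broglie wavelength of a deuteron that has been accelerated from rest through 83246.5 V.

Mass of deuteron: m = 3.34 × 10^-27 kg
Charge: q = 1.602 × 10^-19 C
7.02 × 10^-14 m

When a particle is accelerated through voltage V, it gains kinetic energy KE = qV.

The de Broglie wavelength is then λ = h/√(2mqV):

λ = h/√(2mqV)
λ = (6.626 × 10^-34 J·s) / √(2 × 3.34 × 10^-27 kg × 1.602 × 10^-19 C × 83246.5 V)
λ = 7.02 × 10^-14 m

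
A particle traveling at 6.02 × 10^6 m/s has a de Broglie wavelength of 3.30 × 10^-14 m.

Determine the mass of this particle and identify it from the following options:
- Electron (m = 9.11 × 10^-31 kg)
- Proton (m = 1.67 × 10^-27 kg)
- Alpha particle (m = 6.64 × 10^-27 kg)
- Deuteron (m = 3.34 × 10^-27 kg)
The particle is a deuteron.

From λ = h/(mv), solve for mass:

m = h/(λv)
m = (6.626 × 10^-34 J·s) / (3.30 × 10^-14 m × 6.02 × 10^6 m/s)
m = 3.34 × 10^-27 kg

Comparing with the listed masses, this is closest to a deuteron.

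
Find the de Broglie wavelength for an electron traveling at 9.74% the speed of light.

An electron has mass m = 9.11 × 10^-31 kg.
2.49 × 10^-11 m

Using the de Broglie relation λ = h/(mv):

v = 9.74% × c = 2.920 × 10^7 m/s

λ = h/(mv)
λ = (6.626 × 10^-34 J·s) / (9.11 × 10^-31 kg × 2.920 × 10^7 m/s)
λ = 2.49 × 10^-11 m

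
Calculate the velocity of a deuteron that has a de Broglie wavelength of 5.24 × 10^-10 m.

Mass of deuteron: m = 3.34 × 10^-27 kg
3.79 × 10^2 m/s

From the de Broglie relation λ = h/(mv), we solve for v:

v = h/(mλ)
v = (6.626 × 10^-34 J·s) / (3.34 × 10^-27 kg × 5.24 × 10^-10 m)
v = 3.79 × 10^2 m/s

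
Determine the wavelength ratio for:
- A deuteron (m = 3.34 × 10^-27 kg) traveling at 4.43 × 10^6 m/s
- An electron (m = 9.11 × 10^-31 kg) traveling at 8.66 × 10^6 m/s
λ₁/λ₂ = 5.33 × 10^-4

Using λ = h/(mv):

λ₁ = h/(m₁v₁) = 4.48 × 10^-14 m
λ₂ = h/(m₂v₂) = 8.40 × 10^-11 m

Ratio λ₁/λ₂ = (m₂v₂)/(m₁v₁)
         = (9.11 × 10^-31 kg × 8.66 × 10^6 m/s) / (3.34 × 10^-27 kg × 4.43 × 10^6 m/s)
         = 5.33 × 10^-4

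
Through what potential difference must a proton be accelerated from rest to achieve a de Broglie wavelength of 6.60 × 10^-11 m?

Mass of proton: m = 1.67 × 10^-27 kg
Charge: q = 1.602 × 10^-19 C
1.88 × 10^-1 V

From λ = h/√(2mqV), we solve for V:

λ² = h²/(2mqV)
V = h²/(2mqλ²)
V = (6.626 × 10^-34 J·s)² / (2 × 1.67 × 10^-27 kg × 1.602 × 10^-19 C × (6.60 × 10^-11 m)²)
V = 1.88 × 10^-1 V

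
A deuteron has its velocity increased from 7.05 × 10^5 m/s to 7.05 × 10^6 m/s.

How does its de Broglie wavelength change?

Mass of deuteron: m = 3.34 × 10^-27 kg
The wavelength decreases by a factor of 10.

Using λ = h/(mv):

Initial wavelength: λ₁ = h/(mv₁) = 2.81 × 10^-13 m
Final wavelength: λ₂ = h/(mv₂) = 2.81 × 10^-14 m

Since λ ∝ 1/v, when velocity increases by a factor of 10, the wavelength decreases by a factor of 10.

λ₂/λ₁ = v₁/v₂ = 1/10

The wavelength decreases by a factor of 10.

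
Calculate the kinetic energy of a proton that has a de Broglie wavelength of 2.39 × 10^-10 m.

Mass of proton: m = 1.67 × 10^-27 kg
2.30 × 10^-21 J (or 0.0144 eV)

From λ = h/√(2mKE), we solve for KE:

λ² = h²/(2mKE)
KE = h²/(2mλ²)
KE = (6.626 × 10^-34 J·s)² / (2 × 1.67 × 10^-27 kg × (2.39 × 10^-10 m)²)
KE = 2.30 × 10^-21 J
KE = 0.0144 eV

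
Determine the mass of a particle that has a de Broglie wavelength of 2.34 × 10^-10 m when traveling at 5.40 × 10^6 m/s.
5.24 × 10^-31 kg

From the de Broglie relation λ = h/(mv), we solve for m:

m = h/(λv)
m = (6.626 × 10^-34 J·s) / (2.34 × 10^-10 m × 5.40 × 10^6 m/s)
m = 5.24 × 10^-31 kg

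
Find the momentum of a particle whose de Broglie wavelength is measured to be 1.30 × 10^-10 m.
5.10 × 10^-24 kg·m/s

From the de Broglie relation λ = h/p, we solve for p:

p = h/λ
p = (6.626 × 10^-34 J·s) / (1.30 × 10^-10 m)
p = 5.10 × 10^-24 kg·m/s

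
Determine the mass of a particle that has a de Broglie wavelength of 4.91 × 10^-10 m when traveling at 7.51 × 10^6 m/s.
1.80 × 10^-31 kg

From the de Broglie relation λ = h/(mv), we solve for m:

m = h/(λv)
m = (6.626 × 10^-34 J·s) / (4.91 × 10^-10 m × 7.51 × 10^6 m/s)
m = 1.80 × 10^-31 kg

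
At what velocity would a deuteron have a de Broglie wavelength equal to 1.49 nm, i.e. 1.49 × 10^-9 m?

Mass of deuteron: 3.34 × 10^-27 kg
1.33 × 10^2 m/s

From λ = h/(mv), solve for v:

v = h/(mλ)
v = (6.626 × 10^-34 J·s) / (3.34 × 10^-27 kg × 1.49 × 10^-9 m)
v = 1.33 × 10^2 m/s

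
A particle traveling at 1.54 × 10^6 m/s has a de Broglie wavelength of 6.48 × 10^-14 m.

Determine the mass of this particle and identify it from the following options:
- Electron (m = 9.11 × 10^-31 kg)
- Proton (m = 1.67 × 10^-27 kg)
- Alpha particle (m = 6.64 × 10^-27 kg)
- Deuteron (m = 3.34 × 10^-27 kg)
The particle is an alpha particle.

From λ = h/(mv), solve for mass:

m = h/(λv)
m = (6.626 × 10^-34 J·s) / (6.48 × 10^-14 m × 1.54 × 10^6 m/s)
m = 6.64 × 10^-27 kg

Comparing with the listed masses, this is closest to an alpha particle.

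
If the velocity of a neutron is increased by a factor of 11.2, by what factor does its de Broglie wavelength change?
The wavelength decreases by a factor of 11.2.

From λ = h/(mv), the wavelength is inversely proportional to velocity:

λ ∝ 1/v

If v → 11.2v, then λ → λ/11.2

When velocity is increased by a factor of 11.2, the wavelength decreases by a factor of 11.2.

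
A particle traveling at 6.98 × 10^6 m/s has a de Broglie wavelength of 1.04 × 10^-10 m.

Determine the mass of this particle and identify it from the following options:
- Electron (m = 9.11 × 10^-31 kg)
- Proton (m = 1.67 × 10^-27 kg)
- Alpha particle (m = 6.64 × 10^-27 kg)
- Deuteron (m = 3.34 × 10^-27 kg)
The particle is an electron.

From λ = h/(mv), solve for mass:

m = h/(λv)
m = (6.626 × 10^-34 J·s) / (1.04 × 10^-10 m × 6.98 × 10^6 m/s)
m = 9.13 × 10^-31 kg

Comparing with the listed masses, this is closest to an electron.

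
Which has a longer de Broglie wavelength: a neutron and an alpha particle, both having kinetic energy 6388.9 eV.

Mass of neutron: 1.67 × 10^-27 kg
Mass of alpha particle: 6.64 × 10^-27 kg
The neutron has the longer wavelength.

Using λ = h/√(2mKE):

For neutron: λ₁ = h/√(2m₁KE) = 3.58 × 10^-13 m
For alpha particle: λ₂ = h/√(2m₂KE) = 1.80 × 10^-13 m

Since λ ∝ 1/√m at constant kinetic energy, the lighter particle has the longer wavelength.

The neutron has the longer de Broglie wavelength.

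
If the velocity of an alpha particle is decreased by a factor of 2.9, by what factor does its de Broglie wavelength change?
The wavelength increases by a factor of 2.9.

From λ = h/(mv), the wavelength is inversely proportional to velocity:

λ ∝ 1/v

If v → v/2.9, then λ → 2.9λ

When velocity is decreased by a factor of 2.9, the wavelength increases by a factor of 2.9.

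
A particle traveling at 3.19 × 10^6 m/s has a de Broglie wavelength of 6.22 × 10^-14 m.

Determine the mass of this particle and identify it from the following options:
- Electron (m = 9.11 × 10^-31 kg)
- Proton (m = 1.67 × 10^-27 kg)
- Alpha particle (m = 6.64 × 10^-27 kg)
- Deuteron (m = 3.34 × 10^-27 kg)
The particle is a deuteron.

From λ = h/(mv), solve for mass:

m = h/(λv)
m = (6.626 × 10^-34 J·s) / (6.22 × 10^-14 m × 3.19 × 10^6 m/s)
m = 3.34 × 10^-27 kg

Comparing with the listed masses, this is closest to a deuteron.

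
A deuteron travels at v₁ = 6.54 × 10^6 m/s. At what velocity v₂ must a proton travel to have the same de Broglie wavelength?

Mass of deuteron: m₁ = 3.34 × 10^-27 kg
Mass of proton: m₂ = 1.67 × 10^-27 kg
v₂ = 1.31 × 10^7 m/s

For equal de Broglie wavelengths: λ₁ = λ₂

h/(m₁v₁) = h/(m₂v₂)
m₁v₁ = m₂v₂
v₂ = v₁ · (m₁/m₂)

v₂ = 6.54 × 10^6 m/s × (3.34 × 10^-27 kg / 1.67 × 10^-27 kg)
v₂ = 1.31 × 10^7 m/s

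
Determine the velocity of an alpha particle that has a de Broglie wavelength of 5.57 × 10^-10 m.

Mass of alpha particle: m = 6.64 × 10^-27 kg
1.79 × 10^2 m/s

From the de Broglie relation λ = h/(mv), we solve for v:

v = h/(mλ)
v = (6.626 × 10^-34 J·s) / (6.64 × 10^-27 kg × 5.57 × 10^-10 m)
v = 1.79 × 10^2 m/s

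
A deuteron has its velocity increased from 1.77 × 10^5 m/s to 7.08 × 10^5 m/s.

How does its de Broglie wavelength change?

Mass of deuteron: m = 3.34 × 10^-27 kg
The wavelength decreases by a factor of 4.

Using λ = h/(mv):

Initial wavelength: λ₁ = h/(mv₁) = 1.12 × 10^-12 m
Final wavelength: λ₂ = h/(mv₂) = 2.80 × 10^-13 m

Since λ ∝ 1/v, when velocity increases by a factor of 4, the wavelength decreases by a factor of 4.

λ₂/λ₁ = v₁/v₂ = 1/4

The wavelength decreases by a factor of 4.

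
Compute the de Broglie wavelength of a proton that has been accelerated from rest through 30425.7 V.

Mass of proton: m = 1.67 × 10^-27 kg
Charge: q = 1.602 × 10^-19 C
1.64 × 10^-13 m

When a particle is accelerated through voltage V, it gains kinetic energy KE = qV.

The de Broglie wavelength is then λ = h/√(2mqV):

λ = h/√(2mqV)
λ = (6.626 × 10^-34 J·s) / √(2 × 1.67 × 10^-27 kg × 1.602 × 10^-19 C × 30425.7 V)
λ = 1.64 × 10^-13 m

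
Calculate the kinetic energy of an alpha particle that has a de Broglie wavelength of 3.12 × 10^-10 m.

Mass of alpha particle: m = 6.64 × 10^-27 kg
3.40 × 10^-22 J (or 2.12 × 10^-3 eV)

From λ = h/√(2mKE), we solve for KE:

λ² = h²/(2mKE)
KE = h²/(2mλ²)
KE = (6.626 × 10^-34 J·s)² / (2 × 6.64 × 10^-27 kg × (3.12 × 10^-10 m)²)
KE = 3.40 × 10^-22 J
KE = 2.12 × 10^-3 eV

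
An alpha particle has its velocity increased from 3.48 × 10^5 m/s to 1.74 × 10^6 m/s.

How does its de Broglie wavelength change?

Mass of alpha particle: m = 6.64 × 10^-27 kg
The wavelength decreases by a factor of 5.

Using λ = h/(mv):

Initial wavelength: λ₁ = h/(mv₁) = 2.87 × 10^-13 m
Final wavelength: λ₂ = h/(mv₂) = 5.74 × 10^-14 m

Since λ ∝ 1/v, when velocity increases by a factor of 5, the wavelength decreases by a factor of 5.

λ₂/λ₁ = v₁/v₂ = 1/5

The wavelength decreases by a factor of 5.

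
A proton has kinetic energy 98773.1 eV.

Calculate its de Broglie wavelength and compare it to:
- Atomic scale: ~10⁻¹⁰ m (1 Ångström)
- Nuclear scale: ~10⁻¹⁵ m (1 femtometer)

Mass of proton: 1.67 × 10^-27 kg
λ = 9.11 × 10^-14 m, which is between nuclear and atomic scales.

Using λ = h/√(2mKE):

KE = 98773.1 eV = 1.583 × 10^-14 J

λ = h/√(2mKE)
λ = (6.626 × 10^-34 J·s) / √(2 × 1.67 × 10^-27 kg × 1.583 × 10^-14 J)
λ = 9.11 × 10^-14 m

Comparison:
- Atomic scale (10⁻¹⁰ m): λ is 0.00091× this size
- Nuclear scale (10⁻¹⁵ m): λ is 91× this size

The wavelength is between nuclear and atomic scales.

This wavelength is appropriate for probing atomic structure but too large for nuclear physics experiments.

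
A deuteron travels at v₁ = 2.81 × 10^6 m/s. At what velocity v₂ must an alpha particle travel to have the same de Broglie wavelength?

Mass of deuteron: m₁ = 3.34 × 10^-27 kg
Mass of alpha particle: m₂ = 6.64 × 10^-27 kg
v₂ = 1.41 × 10^6 m/s

For equal de Broglie wavelengths: λ₁ = λ₂

h/(m₁v₁) = h/(m₂v₂)
m₁v₁ = m₂v₂
v₂ = v₁ · (m₁/m₂)

v₂ = 2.81 × 10^6 m/s × (3.34 × 10^-27 kg / 6.64 × 10^-27 kg)
v₂ = 1.41 × 10^6 m/s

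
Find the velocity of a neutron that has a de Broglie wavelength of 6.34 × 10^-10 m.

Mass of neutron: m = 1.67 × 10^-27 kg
6.26 × 10^2 m/s

From the de Broglie relation λ = h/(mv), we solve for v:

v = h/(mλ)
v = (6.626 × 10^-34 J·s) / (1.67 × 10^-27 kg × 6.34 × 10^-10 m)
v = 6.26 × 10^2 m/s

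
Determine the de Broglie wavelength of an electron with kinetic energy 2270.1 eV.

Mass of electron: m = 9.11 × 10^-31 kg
2.57 × 10^-11 m

Using λ = h/√(2mKE):

First convert KE to Joules: KE = 2270.1 eV = 3.637 × 10^-16 J

λ = h/√(2mKE)
λ = (6.626 × 10^-34 J·s) / √(2 × 9.11 × 10^-31 kg × 3.637 × 10^-16 J)
λ = 2.57 × 10^-11 m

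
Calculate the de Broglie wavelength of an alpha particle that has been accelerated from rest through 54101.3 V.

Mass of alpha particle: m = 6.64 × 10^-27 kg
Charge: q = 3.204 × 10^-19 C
4.37 × 10^-14 m

When a particle is accelerated through voltage V, it gains kinetic energy KE = qV.

The de Broglie wavelength is then λ = h/√(2mqV):

λ = h/√(2mqV)
λ = (6.626 × 10^-34 J·s) / √(2 × 6.64 × 10^-27 kg × 3.204 × 10^-19 C × 54101.3 V)
λ = 4.37 × 10^-14 m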